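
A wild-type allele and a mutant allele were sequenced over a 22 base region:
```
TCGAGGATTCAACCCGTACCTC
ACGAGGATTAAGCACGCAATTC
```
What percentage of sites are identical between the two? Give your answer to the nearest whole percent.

68%

Mismatches at positions 1, 10, 12, 14, 17, 19, 20 (1-based): 7 of 22.
Identical positions: 15/22 = 68.18% → 68%.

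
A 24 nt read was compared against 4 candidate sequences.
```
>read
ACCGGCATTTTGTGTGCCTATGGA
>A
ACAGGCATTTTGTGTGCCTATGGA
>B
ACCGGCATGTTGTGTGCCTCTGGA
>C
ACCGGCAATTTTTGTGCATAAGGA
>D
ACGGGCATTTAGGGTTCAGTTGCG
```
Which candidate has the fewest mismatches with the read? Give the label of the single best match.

A

A differs at 1 site; B differs at 2 sites; C differs at 4 sites; D differs at 9 sites. The closest is A.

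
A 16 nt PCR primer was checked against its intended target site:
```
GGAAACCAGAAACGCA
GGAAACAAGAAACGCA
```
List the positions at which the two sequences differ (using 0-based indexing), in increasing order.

6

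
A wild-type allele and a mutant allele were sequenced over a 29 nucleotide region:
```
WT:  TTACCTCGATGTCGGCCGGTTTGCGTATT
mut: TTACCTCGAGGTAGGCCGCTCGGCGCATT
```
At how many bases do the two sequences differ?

The sequences differ at bases 10, 13, 19, 21, 22, 26 (1-based) — 6 in total.

6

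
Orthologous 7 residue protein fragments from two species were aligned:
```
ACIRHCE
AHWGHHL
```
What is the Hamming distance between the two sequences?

5

Comparing position by position, 5 positions differ: 2 (C/H), 3 (I/W), 4 (R/G), 6 (C/H), 7 (E/L).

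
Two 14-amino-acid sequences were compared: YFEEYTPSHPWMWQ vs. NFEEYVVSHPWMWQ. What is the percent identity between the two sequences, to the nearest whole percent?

79%

Mismatches at positions 1, 6, 7 (1-based): 3 of 14.
Identical positions: 11/14 = 78.57% → 79%.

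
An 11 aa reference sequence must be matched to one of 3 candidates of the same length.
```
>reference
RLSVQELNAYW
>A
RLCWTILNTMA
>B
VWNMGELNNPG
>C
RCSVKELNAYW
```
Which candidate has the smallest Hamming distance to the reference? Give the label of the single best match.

C

A differs at 7 residues; B differs at 8 residues; C differs at 2 residues. The closest is C.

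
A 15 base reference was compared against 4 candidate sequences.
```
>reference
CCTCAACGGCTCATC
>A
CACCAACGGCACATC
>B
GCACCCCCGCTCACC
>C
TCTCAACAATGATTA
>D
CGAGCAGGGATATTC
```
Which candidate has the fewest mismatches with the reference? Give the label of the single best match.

A

A differs at 3 sites; B differs at 6 sites; C differs at 8 sites; D differs at 8 sites. The closest is A.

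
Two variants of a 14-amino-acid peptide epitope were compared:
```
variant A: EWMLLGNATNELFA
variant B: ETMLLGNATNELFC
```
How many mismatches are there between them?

2

Mismatches (1-based): position 2: W→T; position 14: A→C.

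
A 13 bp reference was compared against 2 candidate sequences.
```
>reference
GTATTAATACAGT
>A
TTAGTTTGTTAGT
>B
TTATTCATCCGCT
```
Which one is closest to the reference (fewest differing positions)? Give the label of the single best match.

B

Hamming distances to reference — A: 7; B: 5.
Smallest is B with 5 mismatches.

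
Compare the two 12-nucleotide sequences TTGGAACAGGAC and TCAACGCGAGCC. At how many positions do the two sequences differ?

8

The sequences differ at positions 2, 3, 4, 5, 6, 8, 9, 11 (1-based) — 8 in total.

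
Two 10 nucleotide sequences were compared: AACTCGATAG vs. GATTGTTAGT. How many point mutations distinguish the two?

8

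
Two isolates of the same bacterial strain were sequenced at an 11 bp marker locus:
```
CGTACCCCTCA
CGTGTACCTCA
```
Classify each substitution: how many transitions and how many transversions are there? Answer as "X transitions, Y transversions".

Transitions (purine↔purine or pyrimidine↔pyrimidine): 4 A→G, 5 C→T.
Transversions (purine↔pyrimidine): 6 C→A.

2 transitions, 1 transversion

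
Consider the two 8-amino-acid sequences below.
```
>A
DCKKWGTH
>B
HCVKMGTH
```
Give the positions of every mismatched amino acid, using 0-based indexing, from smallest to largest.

Scanning 0-based: 0: D/H; 2: K/V; 4: W/M.

0, 2, 4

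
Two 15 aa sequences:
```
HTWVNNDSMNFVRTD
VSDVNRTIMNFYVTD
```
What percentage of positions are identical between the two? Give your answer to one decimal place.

46.7%

Mismatches at positions 1, 2, 3, 6, 7, 8, 12, 13 (1-based): 8 of 15.
Identical positions: 7/15 = 46.67% → 46.7%.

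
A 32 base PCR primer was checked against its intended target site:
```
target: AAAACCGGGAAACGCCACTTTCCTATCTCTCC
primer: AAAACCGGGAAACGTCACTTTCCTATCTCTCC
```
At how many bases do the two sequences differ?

The sequences differ at bases 15 (1-based) — 1 in total.

1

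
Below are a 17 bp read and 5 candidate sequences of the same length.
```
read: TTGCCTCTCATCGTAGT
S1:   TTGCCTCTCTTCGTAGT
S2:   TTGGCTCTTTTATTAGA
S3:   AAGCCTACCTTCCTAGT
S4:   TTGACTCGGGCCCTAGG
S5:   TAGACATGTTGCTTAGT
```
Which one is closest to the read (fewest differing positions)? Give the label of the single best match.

S1

S1 differs at 1 position; S2 differs at 6 positions; S3 differs at 6 positions; S4 differs at 7 positions; S5 differs at 9 positions. The closest is S1.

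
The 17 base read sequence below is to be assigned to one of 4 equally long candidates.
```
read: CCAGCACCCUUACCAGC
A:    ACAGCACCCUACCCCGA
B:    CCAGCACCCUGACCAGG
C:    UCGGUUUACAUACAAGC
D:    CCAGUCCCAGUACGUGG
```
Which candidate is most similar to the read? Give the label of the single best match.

Hamming distances to read — A: 5; B: 2; C: 8; D: 7.
Smallest is B with 2 mismatches.

B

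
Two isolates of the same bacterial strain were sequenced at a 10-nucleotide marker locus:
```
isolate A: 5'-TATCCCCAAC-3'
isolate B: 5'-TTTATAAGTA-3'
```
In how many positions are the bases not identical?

8

The sequences differ at positions 2, 4, 5, 6, 7, 8, 9, 10 (1-based) — 8 in total.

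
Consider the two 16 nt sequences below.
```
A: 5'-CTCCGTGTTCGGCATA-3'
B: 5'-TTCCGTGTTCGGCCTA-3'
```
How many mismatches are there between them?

2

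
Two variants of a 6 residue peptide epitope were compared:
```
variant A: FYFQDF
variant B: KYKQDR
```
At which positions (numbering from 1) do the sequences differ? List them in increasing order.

1, 3, 6

Differences at position 1 (F→K), position 3 (F→K), position 6 (F→R).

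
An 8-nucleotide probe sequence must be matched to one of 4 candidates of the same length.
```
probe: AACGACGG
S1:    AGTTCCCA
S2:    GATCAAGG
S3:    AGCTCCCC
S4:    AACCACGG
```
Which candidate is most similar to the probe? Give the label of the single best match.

S1 differs at 6 bases; S2 differs at 4 bases; S3 differs at 5 bases; S4 differs at 1 base. The closest is S4.

S4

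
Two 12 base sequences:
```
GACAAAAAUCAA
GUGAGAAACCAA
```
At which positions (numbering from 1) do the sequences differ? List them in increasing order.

Differences at position 2 (A→U), position 3 (C→G), position 5 (A→G), position 9 (U→C).

2, 3, 5, 9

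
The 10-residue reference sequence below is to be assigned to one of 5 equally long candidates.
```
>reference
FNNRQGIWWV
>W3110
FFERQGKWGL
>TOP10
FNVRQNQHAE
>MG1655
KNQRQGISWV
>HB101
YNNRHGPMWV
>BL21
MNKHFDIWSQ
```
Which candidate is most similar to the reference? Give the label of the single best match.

Hamming distances to reference — W3110: 5; TOP10: 6; MG1655: 3; HB101: 4; BL21: 7.
Smallest is MG1655 with 3 mismatches.

MG1655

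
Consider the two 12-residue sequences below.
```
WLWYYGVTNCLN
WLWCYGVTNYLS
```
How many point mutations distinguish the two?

3

The sequences differ at positions 4, 10, 12 (1-based) — 3 in total.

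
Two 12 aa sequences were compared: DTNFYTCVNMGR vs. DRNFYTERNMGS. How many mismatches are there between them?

The sequences differ at positions 2, 7, 8, 12 (1-based) — 4 in total.

4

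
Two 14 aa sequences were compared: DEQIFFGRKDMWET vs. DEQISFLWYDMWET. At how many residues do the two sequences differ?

4

The sequences differ at residues 5, 7, 8, 9 (1-based) — 4 in total.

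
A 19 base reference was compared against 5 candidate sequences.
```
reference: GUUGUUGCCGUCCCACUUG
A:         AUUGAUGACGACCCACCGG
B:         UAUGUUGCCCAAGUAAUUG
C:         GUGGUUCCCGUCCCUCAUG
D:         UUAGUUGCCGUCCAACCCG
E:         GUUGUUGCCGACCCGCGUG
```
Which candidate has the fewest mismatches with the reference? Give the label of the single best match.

A differs at 6 sites; B differs at 8 sites; C differs at 4 sites; D differs at 5 sites; E differs at 3 sites. The closest is E.

E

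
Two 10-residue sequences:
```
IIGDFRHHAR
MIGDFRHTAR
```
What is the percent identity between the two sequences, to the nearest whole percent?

80%

2 positions differ (1, 8), so 8 of 10 match: 8/10 = 80%.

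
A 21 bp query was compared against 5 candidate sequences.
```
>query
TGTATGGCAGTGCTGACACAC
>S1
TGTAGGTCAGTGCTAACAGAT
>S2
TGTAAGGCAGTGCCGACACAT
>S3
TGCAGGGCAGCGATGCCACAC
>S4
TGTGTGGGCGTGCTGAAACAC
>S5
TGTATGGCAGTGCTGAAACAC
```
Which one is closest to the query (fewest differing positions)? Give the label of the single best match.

S5

S1 differs at 5 positions; S2 differs at 3 positions; S3 differs at 5 positions; S4 differs at 4 positions; S5 differs at 1 position. The closest is S5.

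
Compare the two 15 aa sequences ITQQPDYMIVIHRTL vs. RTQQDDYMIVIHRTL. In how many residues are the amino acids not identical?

The sequences differ at residues 1, 5 (1-based) — 2 in total.

2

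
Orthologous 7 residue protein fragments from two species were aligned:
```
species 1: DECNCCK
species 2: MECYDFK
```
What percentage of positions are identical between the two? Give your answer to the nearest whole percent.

43%

4 positions differ (1, 4, 5, 6), so 3 of 7 match: 3/7 = 42.86%.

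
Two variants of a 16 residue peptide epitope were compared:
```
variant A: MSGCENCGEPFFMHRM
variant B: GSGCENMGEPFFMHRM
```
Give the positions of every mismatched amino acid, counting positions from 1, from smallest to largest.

1, 7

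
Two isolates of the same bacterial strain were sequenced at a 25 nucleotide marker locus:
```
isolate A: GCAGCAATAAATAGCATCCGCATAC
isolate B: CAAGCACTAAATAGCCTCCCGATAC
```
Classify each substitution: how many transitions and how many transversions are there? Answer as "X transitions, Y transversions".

0 transitions, 6 transversions

Transitions (purine↔purine or pyrimidine↔pyrimidine): none.
Transversions (purine↔pyrimidine): 1 G→C, 2 C→A, 7 A→C, 16 A→C, 20 G→C, 21 C→G.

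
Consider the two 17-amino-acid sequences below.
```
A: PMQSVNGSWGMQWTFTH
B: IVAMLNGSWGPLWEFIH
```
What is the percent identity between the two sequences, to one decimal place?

47.1%

Mismatches at positions 1, 2, 3, 4, 5, 11, 12, 14, 16 (1-based): 9 of 17.
Identical positions: 8/17 = 47.06% → 47.1%.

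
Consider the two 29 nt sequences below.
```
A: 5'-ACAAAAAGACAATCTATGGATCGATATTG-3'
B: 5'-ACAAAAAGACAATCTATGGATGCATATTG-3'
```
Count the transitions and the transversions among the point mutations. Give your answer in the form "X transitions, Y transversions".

0 transitions, 2 transversions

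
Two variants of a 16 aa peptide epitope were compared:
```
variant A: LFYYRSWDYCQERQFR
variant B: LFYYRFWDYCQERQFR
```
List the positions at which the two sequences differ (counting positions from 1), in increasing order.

6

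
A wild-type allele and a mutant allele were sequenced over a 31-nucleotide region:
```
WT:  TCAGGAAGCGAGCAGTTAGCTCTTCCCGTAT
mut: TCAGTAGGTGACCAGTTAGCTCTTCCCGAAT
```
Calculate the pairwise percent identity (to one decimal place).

83.9%

Mismatches at positions 5, 7, 9, 12, 29 (1-based): 5 of 31.
Identical positions: 26/31 = 83.87% → 83.9%.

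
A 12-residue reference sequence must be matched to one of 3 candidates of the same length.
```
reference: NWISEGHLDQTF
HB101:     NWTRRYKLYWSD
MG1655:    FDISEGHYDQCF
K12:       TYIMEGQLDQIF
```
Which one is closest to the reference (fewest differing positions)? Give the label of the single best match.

MG1655

Hamming distances to reference — HB101: 9; MG1655: 4; K12: 5.
Smallest is MG1655 with 4 mismatches.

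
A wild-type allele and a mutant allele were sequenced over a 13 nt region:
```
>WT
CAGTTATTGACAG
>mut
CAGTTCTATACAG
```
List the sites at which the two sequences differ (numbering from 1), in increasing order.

6, 8, 9

Scanning 1-based: 6: A/C; 8: T/A; 9: G/T.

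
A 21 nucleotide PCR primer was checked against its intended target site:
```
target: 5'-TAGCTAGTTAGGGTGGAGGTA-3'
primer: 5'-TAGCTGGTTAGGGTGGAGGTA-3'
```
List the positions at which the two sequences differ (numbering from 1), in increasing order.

6

Scanning 1-based: 6: A/G.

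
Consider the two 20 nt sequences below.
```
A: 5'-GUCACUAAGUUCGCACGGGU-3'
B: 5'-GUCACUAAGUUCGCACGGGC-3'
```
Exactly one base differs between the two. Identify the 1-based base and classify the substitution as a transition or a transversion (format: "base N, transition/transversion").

The sequences differ only at base 20: U→C (pyrimidine→pyrimidine), a transition.

base 20, transition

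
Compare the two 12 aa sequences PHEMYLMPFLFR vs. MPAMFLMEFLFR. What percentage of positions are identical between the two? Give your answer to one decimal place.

58.3%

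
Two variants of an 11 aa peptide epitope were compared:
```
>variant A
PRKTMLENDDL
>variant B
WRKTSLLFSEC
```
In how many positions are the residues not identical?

7

Mismatches (1-based): position 1: P→W; position 5: M→S; position 7: E→L; position 8: N→F; position 9: D→S; position 10: D→E; position 11: L→C.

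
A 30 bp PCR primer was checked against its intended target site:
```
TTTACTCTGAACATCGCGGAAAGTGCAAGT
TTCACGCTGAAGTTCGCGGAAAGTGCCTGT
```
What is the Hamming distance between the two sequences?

6

Comparing position by position, 6 bases differ: 3 (T/C), 6 (T/G), 12 (C/G), 13 (A/T), 27 (A/C), 28 (A/T).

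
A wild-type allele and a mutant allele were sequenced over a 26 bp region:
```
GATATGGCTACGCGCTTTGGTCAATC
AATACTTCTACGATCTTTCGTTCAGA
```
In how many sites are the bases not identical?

11

Comparing position by position, 11 sites differ: 1 (G/A), 5 (T/C), 6 (G/T), 7 (G/T), 13 (C/A), 14 (G/T), 19 (G/C), 22 (C/T), 23 (A/C), 25 (T/G), 26 (C/A).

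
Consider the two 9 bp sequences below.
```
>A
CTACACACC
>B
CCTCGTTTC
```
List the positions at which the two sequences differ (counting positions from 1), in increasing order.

2, 3, 5, 6, 7, 8

Differences at position 2 (T→C), position 3 (A→T), position 5 (A→G), position 6 (C→T), position 7 (A→T), position 8 (C→T).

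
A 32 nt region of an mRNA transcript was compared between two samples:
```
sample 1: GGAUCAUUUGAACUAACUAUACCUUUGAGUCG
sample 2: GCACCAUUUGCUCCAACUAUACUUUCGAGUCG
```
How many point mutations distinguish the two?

Mismatches (1-based): base 2: G→C; base 4: U→C; base 11: A→C; base 12: A→U; base 14: U→C; base 23: C→U; base 26: U→C.

7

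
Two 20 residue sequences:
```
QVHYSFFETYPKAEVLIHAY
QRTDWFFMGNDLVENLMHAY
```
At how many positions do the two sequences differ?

The sequences differ at positions 2, 3, 4, 5, 8, 9, 10, 11, 12, 13, 15, 17 (1-based) — 12 in total.

12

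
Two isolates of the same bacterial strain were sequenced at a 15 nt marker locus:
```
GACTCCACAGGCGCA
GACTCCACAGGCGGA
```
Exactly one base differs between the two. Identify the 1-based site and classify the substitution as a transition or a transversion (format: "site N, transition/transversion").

site 14, transversion

The sequences differ only at site 14: C→G (pyrimidine→purine), a transversion.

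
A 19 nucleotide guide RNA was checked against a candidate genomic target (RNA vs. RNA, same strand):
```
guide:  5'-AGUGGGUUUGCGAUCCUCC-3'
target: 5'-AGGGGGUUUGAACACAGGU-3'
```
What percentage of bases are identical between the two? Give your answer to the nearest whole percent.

Mismatches at positions 3, 11, 12, 13, 14, 16, 17, 18, 19 (1-based): 9 of 19.
Identical positions: 10/19 = 52.63% → 53%.

53%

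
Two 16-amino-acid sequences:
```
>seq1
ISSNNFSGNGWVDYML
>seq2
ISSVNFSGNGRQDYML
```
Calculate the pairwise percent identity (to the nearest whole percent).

81%

3 positions differ (4, 11, 12), so 13 of 16 match: 13/16 = 81.25%.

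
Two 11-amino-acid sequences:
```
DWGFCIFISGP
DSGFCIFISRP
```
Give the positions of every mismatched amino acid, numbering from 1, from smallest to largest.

Scanning 1-based: 2: W/S; 10: G/R.

2, 10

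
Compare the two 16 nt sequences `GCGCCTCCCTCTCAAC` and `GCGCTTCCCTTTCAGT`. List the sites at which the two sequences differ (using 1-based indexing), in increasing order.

5, 11, 15, 16

Differences at site 5 (C→T), site 11 (C→T), site 15 (A→G), site 16 (C→T).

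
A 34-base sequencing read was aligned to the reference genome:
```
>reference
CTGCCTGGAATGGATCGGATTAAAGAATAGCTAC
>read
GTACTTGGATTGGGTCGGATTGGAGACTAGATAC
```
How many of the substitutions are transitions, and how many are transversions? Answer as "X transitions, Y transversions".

Mismatches (1-based):
base 1: C→G (pyrimidine→purine, transversion)
base 3: G→A (purine→purine, transition)
base 5: C→T (pyrimidine→pyrimidine, transition)
base 10: A→T (purine→pyrimidine, transversion)
base 14: A→G (purine→purine, transition)
base 22: A→G (purine→purine, transition)
base 23: A→G (purine→purine, transition)
base 27: A→C (purine→pyrimidine, transversion)
base 31: C→A (pyrimidine→purine, transversion)

5 transitions, 4 transversions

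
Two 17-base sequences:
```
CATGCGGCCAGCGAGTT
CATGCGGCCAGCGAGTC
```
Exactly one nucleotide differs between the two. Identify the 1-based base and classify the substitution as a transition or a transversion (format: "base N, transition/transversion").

base 17, transition

Base 17 changes T→C. T is a pyrimidine and C is a pyrimidine, so this is a transition.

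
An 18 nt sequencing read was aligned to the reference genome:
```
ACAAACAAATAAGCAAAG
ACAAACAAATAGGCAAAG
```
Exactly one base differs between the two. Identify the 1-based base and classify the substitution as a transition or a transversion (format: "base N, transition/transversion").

base 12, transition

The sequences differ only at base 12: A→G (purine→purine), a transition.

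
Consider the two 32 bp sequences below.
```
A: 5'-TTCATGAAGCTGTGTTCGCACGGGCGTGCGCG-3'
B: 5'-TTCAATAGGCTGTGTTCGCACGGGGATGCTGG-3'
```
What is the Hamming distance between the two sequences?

Comparing position by position, 7 sites differ: 5 (T/A), 6 (G/T), 8 (A/G), 25 (C/G), 26 (G/A), 30 (G/T), 31 (C/G).

7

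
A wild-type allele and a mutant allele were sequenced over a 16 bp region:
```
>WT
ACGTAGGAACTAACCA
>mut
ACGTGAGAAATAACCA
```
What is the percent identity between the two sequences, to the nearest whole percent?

81%

3 positions differ (5, 6, 10), so 13 of 16 match: 13/16 = 81.25%.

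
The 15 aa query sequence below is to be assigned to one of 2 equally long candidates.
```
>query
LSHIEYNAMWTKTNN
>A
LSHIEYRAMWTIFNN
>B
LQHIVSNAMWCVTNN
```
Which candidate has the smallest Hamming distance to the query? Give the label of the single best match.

A

A differs at 3 positions; B differs at 5 positions. The closest is A.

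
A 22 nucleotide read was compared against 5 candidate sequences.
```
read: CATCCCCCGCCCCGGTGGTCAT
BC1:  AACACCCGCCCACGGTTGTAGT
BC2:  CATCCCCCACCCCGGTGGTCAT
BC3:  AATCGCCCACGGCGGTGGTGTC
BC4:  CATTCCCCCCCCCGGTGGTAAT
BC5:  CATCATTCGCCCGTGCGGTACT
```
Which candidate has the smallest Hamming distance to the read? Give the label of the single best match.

BC2

Hamming distances to read — BC1: 9; BC2: 1; BC3: 8; BC4: 3; BC5: 8.
Smallest is BC2 with 1 mismatch.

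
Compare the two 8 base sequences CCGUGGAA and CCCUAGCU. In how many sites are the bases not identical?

4

Comparing position by position, 4 sites differ: 3 (G/C), 5 (G/A), 7 (A/C), 8 (A/U).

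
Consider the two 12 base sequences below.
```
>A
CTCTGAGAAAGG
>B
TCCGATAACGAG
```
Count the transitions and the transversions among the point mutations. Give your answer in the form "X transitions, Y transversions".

Transitions (purine↔purine or pyrimidine↔pyrimidine): 1 C→T, 2 T→C, 5 G→A, 7 G→A, 10 A→G, 11 G→A.
Transversions (purine↔pyrimidine): 4 T→G, 6 A→T, 9 A→C.

6 transitions, 3 transversions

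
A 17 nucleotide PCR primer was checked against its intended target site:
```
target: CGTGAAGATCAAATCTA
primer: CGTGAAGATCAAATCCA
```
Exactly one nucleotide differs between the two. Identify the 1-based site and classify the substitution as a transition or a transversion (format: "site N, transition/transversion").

The sequences differ only at site 16: T→C (pyrimidine→pyrimidine), a transition.

site 16, transition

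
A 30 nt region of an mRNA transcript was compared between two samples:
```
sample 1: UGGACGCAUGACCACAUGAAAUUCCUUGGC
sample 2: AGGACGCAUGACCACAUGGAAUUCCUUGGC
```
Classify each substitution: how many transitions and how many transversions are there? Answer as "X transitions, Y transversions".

1 transition, 1 transversion

Mismatches (1-based):
site 1: U→A (pyrimidine→purine, transversion)
site 19: A→G (purine→purine, transition)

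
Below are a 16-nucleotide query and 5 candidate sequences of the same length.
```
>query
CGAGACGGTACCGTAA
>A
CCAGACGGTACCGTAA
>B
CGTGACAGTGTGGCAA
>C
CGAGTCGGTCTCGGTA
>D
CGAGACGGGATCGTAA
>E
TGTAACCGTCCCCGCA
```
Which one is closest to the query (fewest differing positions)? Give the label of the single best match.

Hamming distances to query — A: 1; B: 6; C: 5; D: 2; E: 8.
Smallest is A with 1 mismatch.

A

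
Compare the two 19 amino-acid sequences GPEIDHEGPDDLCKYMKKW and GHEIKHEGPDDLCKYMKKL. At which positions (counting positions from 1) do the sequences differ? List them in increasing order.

2, 5, 19

Scanning 1-based: 2: P/H; 5: D/K; 19: W/L.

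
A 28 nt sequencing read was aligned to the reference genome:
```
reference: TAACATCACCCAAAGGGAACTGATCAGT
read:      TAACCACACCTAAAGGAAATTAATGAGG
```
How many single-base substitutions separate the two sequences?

Comparing position by position, 8 bases differ: 5 (A/C), 6 (T/A), 11 (C/T), 17 (G/A), 20 (C/T), 22 (G/A), 25 (C/G), 28 (T/G).

8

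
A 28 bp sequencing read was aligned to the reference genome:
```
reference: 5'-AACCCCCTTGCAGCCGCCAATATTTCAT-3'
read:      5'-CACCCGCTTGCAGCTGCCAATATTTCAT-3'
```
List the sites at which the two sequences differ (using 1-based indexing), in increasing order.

1, 6, 15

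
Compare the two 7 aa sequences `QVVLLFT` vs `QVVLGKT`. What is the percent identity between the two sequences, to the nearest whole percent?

2 positions differ (5, 6), so 5 of 7 match: 5/7 = 71.43%.

71%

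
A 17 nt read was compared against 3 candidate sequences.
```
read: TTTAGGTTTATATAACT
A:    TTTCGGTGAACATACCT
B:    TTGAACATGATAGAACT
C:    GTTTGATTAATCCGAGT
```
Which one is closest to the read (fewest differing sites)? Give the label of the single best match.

A

A differs at 5 sites; B differs at 6 sites; C differs at 8 sites. The closest is A.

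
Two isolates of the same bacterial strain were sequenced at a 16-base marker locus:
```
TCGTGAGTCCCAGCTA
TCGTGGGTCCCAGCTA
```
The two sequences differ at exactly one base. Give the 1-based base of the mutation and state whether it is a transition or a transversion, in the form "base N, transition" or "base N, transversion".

base 6, transition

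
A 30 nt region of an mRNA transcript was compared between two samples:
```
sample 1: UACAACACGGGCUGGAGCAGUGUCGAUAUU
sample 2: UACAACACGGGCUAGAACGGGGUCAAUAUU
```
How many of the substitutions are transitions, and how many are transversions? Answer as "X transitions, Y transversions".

Transitions (purine↔purine or pyrimidine↔pyrimidine): 14 G→A, 17 G→A, 19 A→G, 25 G→A.
Transversions (purine↔pyrimidine): 21 U→G.

4 transitions, 1 transversion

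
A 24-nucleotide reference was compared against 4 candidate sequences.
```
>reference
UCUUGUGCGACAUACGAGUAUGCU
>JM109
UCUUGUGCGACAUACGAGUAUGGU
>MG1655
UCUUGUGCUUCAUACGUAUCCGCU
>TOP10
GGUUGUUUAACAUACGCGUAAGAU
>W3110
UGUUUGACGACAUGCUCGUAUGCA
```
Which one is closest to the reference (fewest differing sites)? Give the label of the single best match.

Hamming distances to reference — JM109: 1; MG1655: 6; TOP10: 8; W3110: 8.
Smallest is JM109 with 1 mismatch.

JM109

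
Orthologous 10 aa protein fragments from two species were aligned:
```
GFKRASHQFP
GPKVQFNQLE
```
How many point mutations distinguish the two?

7

The sequences differ at residues 2, 4, 5, 6, 7, 9, 10 (1-based) — 7 in total.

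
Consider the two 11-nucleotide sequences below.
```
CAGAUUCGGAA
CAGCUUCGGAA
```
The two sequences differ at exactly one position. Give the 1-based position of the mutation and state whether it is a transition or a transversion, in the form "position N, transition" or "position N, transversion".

The sequences differ only at position 4: A→C (purine→pyrimidine), a transversion.

position 4, transversion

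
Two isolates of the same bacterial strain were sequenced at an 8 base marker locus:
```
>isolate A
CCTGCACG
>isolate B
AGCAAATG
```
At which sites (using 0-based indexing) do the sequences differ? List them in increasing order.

Differences at site 0 (C→A), site 1 (C→G), site 2 (T→C), site 3 (G→A), site 4 (C→A), site 6 (C→T).

0, 1, 2, 3, 4, 6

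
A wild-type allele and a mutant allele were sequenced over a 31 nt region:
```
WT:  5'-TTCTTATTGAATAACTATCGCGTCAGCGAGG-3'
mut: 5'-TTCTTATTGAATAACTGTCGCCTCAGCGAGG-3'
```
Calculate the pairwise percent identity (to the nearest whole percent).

94%

Mismatches at positions 17, 22 (1-based): 2 of 31.
Identical positions: 29/31 = 93.55% → 94%.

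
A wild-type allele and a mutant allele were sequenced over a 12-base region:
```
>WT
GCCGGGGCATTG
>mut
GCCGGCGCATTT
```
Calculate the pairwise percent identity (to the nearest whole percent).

Mismatches at positions 6, 12 (1-based): 2 of 12.
Identical positions: 10/12 = 83.33% → 83%.

83%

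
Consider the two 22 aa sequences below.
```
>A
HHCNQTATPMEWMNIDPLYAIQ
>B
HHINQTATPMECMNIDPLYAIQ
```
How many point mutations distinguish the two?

Comparing position by position, 2 positions differ: 3 (C/I), 12 (W/C).

2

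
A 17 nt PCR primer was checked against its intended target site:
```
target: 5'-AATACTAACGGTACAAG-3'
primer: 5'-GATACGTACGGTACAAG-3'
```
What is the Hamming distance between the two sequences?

Mismatches (1-based): position 1: A→G; position 6: T→G; position 7: A→T.

3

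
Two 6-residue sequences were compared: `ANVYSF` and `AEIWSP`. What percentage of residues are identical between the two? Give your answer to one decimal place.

Mismatches at positions 2, 3, 4, 6 (1-based): 4 of 6.
Identical positions: 2/6 = 33.33% → 33.3%.

33.3%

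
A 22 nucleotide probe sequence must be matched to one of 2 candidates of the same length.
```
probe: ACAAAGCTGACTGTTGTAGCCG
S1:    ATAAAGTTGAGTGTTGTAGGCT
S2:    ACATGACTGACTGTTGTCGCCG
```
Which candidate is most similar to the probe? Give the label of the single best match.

Hamming distances to probe — S1: 5; S2: 4.
Smallest is S2 with 4 mismatches.

S2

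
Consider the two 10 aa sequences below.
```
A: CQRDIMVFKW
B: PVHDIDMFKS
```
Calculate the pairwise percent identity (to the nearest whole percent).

6 positions differ (1, 2, 3, 6, 7, 10), so 4 of 10 match: 4/10 = 40%.

40%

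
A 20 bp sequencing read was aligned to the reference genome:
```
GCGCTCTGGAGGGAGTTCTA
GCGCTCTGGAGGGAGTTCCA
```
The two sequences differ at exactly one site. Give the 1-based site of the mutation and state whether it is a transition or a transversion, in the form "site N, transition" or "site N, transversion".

site 19, transition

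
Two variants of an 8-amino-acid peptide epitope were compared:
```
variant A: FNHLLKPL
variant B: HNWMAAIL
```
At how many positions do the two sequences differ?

Comparing position by position, 6 positions differ: 1 (F/H), 3 (H/W), 4 (L/M), 5 (L/A), 6 (K/A), 7 (P/I).

6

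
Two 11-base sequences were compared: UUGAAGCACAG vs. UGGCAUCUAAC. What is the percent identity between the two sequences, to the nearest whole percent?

45%

Mismatches at positions 2, 4, 6, 8, 9, 11 (1-based): 6 of 11.
Identical positions: 5/11 = 45.45% → 45%.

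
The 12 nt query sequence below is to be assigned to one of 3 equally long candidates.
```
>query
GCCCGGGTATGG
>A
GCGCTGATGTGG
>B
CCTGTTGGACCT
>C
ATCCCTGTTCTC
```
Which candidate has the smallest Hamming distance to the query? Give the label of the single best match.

A

A differs at 4 sites; B differs at 9 sites; C differs at 8 sites. The closest is A.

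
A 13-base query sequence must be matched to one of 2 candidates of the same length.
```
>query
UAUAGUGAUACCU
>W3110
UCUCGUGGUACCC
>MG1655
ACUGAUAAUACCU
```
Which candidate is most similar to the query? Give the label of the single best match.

W3110

W3110 differs at 4 sites; MG1655 differs at 5 sites. The closest is W3110.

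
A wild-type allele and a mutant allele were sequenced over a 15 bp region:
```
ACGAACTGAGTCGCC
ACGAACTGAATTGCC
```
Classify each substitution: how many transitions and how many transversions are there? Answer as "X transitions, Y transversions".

2 transitions, 0 transversions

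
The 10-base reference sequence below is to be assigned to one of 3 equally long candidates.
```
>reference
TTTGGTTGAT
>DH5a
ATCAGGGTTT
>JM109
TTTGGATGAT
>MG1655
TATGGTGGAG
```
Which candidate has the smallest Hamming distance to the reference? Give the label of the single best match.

JM109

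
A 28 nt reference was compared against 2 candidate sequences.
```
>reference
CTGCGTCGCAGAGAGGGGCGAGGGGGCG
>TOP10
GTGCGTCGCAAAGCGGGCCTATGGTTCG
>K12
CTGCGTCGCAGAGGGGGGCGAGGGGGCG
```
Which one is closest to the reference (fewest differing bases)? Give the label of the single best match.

K12

TOP10 differs at 8 bases; K12 differs at 1 base. The closest is K12.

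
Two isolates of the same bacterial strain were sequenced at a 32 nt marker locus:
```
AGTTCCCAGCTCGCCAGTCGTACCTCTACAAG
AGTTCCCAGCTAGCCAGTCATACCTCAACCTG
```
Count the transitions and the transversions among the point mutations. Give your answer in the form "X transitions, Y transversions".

1 transition, 4 transversions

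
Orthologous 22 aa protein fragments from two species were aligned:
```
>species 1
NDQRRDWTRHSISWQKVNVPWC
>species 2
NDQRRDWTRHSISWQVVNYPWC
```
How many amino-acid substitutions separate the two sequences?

2

The sequences differ at residues 16, 19 (1-based) — 2 in total.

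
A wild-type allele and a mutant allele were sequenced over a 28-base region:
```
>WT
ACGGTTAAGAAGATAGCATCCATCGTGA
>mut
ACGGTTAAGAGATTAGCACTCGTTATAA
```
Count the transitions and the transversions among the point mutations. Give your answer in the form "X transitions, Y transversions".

8 transitions, 1 transversion

Mismatches (1-based):
site 11: A→G (purine→purine, transition)
site 12: G→A (purine→purine, transition)
site 13: A→T (purine→pyrimidine, transversion)
site 19: T→C (pyrimidine→pyrimidine, transition)
site 20: C→T (pyrimidine→pyrimidine, transition)
site 22: A→G (purine→purine, transition)
site 24: C→T (pyrimidine→pyrimidine, transition)
site 25: G→A (purine→purine, transition)
site 27: G→A (purine→purine, transition)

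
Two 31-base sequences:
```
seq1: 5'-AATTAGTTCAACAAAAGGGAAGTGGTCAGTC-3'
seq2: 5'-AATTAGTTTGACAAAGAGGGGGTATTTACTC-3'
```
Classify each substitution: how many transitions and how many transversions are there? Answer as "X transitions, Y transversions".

8 transitions, 2 transversions

Mismatches (1-based):
base 9: C→T (pyrimidine→pyrimidine, transition)
base 10: A→G (purine→purine, transition)
base 16: A→G (purine→purine, transition)
base 17: G→A (purine→purine, transition)
base 20: A→G (purine→purine, transition)
base 21: A→G (purine→purine, transition)
base 24: G→A (purine→purine, transition)
base 25: G→T (purine→pyrimidine, transversion)
base 27: C→T (pyrimidine→pyrimidine, transition)
base 29: G→C (purine→pyrimidine, transversion)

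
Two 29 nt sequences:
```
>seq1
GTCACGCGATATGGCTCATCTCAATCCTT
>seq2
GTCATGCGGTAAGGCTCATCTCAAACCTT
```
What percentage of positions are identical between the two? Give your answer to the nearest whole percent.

4 positions differ (5, 9, 12, 25), so 25 of 29 match: 25/29 = 86.21%.

86%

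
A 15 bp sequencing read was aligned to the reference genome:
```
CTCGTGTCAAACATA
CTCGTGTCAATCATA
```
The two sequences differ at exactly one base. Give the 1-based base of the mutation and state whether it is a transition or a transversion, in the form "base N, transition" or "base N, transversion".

Base 11 changes A→T. A is a purine and T is a pyrimidine, so this is a transversion.

base 11, transversion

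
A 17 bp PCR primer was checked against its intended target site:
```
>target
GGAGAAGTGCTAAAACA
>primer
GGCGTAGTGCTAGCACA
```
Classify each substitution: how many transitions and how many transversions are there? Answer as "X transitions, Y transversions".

Transitions (purine↔purine or pyrimidine↔pyrimidine): 13 A→G.
Transversions (purine↔pyrimidine): 3 A→C, 5 A→T, 14 A→C.

1 transition, 3 transversions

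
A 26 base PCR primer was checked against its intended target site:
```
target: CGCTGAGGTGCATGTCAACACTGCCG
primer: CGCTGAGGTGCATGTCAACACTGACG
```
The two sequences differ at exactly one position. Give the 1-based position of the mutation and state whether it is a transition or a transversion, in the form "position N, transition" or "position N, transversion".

position 24, transversion

Position 24 changes C→A. C is a pyrimidine and A is a purine, so this is a transversion.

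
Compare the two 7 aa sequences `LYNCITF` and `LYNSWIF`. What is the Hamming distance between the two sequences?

3

The sequences differ at positions 4, 5, 6 (1-based) — 3 in total.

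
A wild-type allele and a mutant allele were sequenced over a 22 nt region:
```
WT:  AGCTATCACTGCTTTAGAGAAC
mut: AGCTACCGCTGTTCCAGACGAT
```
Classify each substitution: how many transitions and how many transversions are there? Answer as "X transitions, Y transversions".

Mismatches (1-based):
position 6: T→C (pyrimidine→pyrimidine, transition)
position 8: A→G (purine→purine, transition)
position 12: C→T (pyrimidine→pyrimidine, transition)
position 14: T→C (pyrimidine→pyrimidine, transition)
position 15: T→C (pyrimidine→pyrimidine, transition)
position 19: G→C (purine→pyrimidine, transversion)
position 20: A→G (purine→purine, transition)
position 22: C→T (pyrimidine→pyrimidine, transition)

7 transitions, 1 transversion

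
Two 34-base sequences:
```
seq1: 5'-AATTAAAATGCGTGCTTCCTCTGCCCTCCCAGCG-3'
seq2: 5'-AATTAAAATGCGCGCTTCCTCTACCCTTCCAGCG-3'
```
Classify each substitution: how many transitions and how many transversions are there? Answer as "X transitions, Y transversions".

3 transitions, 0 transversions

Transitions (purine↔purine or pyrimidine↔pyrimidine): 13 T→C, 23 G→A, 28 C→T.
Transversions (purine↔pyrimidine): none.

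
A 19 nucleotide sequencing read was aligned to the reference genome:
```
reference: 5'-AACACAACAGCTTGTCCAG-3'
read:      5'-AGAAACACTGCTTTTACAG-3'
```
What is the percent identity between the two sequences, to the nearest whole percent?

63%

Mismatches at positions 2, 3, 5, 6, 9, 14, 16 (1-based): 7 of 19.
Identical positions: 12/19 = 63.16% → 63%.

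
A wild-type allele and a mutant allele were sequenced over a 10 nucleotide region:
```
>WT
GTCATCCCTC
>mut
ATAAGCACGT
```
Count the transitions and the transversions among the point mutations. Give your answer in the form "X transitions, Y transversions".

2 transitions, 4 transversions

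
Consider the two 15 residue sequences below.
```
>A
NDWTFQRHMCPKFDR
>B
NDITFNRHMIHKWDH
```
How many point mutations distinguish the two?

Comparing position by position, 6 positions differ: 3 (W/I), 6 (Q/N), 10 (C/I), 11 (P/H), 13 (F/W), 15 (R/H).

6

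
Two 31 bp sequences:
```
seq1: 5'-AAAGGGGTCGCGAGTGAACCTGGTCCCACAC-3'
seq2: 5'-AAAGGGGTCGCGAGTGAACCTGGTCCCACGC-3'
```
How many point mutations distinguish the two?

Mismatches (1-based): base 30: A→G.

1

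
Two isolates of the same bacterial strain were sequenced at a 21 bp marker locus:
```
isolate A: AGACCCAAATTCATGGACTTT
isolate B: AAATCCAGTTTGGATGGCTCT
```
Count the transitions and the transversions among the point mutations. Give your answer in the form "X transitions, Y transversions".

6 transitions, 4 transversions

Transitions (purine↔purine or pyrimidine↔pyrimidine): 2 G→A, 4 C→T, 8 A→G, 13 A→G, 17 A→G, 20 T→C.
Transversions (purine↔pyrimidine): 9 A→T, 12 C→G, 14 T→A, 15 G→T.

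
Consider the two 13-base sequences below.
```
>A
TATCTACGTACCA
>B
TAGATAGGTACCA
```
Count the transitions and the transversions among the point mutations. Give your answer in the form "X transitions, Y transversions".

Mismatches (1-based):
site 3: T→G (pyrimidine→purine, transversion)
site 4: C→A (pyrimidine→purine, transversion)
site 7: C→G (pyrimidine→purine, transversion)

0 transitions, 3 transversions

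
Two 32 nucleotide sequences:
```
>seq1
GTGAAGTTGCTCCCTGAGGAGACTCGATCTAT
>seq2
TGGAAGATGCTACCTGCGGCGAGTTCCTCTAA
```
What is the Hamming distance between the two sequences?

11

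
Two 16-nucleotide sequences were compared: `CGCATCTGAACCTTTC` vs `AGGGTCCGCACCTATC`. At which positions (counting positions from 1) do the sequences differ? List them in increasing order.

1, 3, 4, 7, 9, 14

Differences at position 1 (C→A), position 3 (C→G), position 4 (A→G), position 7 (T→C), position 9 (A→C), position 14 (T→A).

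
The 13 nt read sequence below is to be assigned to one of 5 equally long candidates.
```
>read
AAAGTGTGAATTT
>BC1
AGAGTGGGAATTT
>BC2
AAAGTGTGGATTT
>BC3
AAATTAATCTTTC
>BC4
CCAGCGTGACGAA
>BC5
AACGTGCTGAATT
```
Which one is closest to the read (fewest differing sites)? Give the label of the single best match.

BC2

BC1 differs at 2 sites; BC2 differs at 1 site; BC3 differs at 7 sites; BC4 differs at 7 sites; BC5 differs at 5 sites. The closest is BC2.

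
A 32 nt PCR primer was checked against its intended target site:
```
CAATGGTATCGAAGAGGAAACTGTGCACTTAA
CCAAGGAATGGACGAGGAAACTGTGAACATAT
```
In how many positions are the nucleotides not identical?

The sequences differ at positions 2, 4, 7, 10, 13, 26, 29, 32 (1-based) — 8 in total.

8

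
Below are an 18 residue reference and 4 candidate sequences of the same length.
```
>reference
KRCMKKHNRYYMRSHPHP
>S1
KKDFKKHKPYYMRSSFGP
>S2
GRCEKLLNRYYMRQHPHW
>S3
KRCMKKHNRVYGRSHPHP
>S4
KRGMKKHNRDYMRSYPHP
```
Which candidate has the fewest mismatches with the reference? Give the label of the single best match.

S3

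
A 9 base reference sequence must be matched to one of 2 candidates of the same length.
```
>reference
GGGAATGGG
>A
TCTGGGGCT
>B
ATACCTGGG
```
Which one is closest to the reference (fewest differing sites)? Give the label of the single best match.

B

A differs at 8 sites; B differs at 5 sites. The closest is B.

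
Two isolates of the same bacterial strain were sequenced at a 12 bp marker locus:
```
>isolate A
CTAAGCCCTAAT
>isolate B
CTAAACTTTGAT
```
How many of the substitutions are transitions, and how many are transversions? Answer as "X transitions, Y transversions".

Transitions (purine↔purine or pyrimidine↔pyrimidine): 5 G→A, 7 C→T, 8 C→T, 10 A→G.
Transversions (purine↔pyrimidine): none.

4 transitions, 0 transversions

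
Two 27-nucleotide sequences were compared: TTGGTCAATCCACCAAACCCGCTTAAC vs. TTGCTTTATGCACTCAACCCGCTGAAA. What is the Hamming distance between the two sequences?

Comparing position by position, 8 sites differ: 4 (G/C), 6 (C/T), 7 (A/T), 10 (C/G), 14 (C/T), 15 (A/C), 24 (T/G), 27 (C/A).

8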